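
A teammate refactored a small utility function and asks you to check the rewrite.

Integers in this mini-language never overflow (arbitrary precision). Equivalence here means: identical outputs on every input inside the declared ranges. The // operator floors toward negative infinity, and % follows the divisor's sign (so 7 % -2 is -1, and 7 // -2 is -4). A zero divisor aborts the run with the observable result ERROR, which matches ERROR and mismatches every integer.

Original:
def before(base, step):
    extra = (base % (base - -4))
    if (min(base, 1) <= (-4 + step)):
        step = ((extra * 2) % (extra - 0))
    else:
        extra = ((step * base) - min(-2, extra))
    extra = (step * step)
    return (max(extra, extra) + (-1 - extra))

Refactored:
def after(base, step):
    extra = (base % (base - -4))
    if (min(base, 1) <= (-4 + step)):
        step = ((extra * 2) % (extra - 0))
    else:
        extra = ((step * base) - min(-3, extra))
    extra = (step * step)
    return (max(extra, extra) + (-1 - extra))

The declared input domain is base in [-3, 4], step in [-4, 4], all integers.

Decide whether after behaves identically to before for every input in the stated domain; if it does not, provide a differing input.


Equivalent. Although `-2` became `-3`, no input in the stated domain can expose it.
Sweeping the whole domain (72 inputs) finds no disagreement.
As a probe, take base=-1, step=0: before runs extra := 2 | (min(base, 1) <= (-4 + step)): false | extra := 2 | extra := 0 | result -1; after runs extra := 2 | (min(base, 1) <= (-4 + step)): false | extra := 3 | extra := 0 | result -1; both end at -1.
verdict: equivalent


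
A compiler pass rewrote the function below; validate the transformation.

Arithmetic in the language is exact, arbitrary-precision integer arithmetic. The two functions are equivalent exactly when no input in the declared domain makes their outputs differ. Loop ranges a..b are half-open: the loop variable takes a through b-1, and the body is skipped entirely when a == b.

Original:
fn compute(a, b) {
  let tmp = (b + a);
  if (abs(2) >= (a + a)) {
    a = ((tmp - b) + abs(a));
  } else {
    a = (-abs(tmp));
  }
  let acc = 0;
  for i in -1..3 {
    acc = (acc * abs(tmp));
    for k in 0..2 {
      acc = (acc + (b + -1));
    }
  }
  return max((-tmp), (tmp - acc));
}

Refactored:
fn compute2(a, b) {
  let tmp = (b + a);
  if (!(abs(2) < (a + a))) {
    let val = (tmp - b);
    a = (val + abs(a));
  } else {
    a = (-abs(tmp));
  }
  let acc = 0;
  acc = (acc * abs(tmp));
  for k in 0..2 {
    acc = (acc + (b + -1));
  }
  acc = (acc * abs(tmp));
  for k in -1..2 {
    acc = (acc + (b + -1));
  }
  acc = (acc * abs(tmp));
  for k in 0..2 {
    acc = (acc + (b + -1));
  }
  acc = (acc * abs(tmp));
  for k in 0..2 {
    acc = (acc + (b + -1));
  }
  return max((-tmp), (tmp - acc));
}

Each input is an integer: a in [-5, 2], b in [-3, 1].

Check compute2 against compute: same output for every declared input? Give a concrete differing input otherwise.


There is a counterexample at a=-5, b=-3: 4672 on one side, 4928 on the other.
compute: tmp = -8; (abs(2) >= (a + a)) -> true; a = 0; acc = 0; [i=-1]; acc = 0; [k=0]; acc = -4; [k=1]; acc = -8; [i=0]; acc = -64; [k=0]; acc = -68; [k=1]; acc = -72; [i=1]; acc = -576; [k=0]; acc = -580; [k=1]; acc = -584; [i=2]; acc = -4672; [k=0]; acc = -4676; [k=1]; acc = -4680; return 4672
compute2: tmp = -8; (!(abs(2) < (a + a))) -> true; val = -5; a = 0; acc = 0; acc = 0; [k=0]; acc = -4; [k=1]; acc = -8; acc = -64; [k=-1]; acc = -68; [k=0]; acc = -72; [k=1]; acc = -76; acc = -608; [k=0]; acc = -612; [k=1]; acc = -616; acc = -4928; [k=0]; acc = -4932; [k=1]; acc = -4936; return 4928
verdict: not equivalent; witness: a=-5, b=-3


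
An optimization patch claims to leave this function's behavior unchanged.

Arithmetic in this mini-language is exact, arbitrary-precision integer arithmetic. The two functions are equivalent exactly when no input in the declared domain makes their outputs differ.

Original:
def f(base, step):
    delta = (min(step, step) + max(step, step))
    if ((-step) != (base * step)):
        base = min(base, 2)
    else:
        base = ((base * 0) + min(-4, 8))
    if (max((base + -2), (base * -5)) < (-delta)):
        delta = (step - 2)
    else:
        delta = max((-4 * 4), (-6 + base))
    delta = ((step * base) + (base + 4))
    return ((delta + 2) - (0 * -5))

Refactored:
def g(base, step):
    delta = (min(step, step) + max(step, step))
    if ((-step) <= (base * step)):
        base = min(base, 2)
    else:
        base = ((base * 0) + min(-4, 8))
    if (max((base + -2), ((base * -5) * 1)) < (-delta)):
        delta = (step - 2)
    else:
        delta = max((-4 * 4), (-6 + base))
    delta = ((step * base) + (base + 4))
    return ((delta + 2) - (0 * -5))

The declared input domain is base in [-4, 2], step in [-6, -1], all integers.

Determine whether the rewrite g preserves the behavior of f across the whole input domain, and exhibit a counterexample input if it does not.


These are not equivalent — on base=-1, step=-6 the outputs split (26 vs 11).
f: delta := -12 | ((-step) != (base * step)): false | base := -4 | (max((base + -2), (base * -5)) < (-delta)): false | delta := -10 | delta := 24 | result 26
g: delta := -12 | ((-step) <= (base * step)): true | base := -1 | (max((base + -2), ((base * -5) * 1)) < (-delta)): true | delta := -8 | delta := 9 | result 11
verdict: not equivalent; witness: base=-1, step=-6


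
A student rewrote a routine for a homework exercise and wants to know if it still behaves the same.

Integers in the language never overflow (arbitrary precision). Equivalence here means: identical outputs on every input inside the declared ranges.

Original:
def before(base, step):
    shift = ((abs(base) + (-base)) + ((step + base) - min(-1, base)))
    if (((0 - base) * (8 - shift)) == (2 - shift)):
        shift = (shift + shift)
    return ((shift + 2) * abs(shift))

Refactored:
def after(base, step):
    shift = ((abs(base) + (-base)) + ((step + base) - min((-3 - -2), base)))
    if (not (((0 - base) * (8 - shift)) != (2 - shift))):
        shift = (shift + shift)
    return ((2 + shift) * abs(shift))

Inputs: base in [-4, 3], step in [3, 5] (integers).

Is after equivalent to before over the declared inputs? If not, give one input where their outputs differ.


Equivalent — the differences include constant usage differs, and arithmetic usage differs, and boolean connective usage differs, and comparison usage differs, yet no declared input distinguishes the two.
As a probe, take base=-4, step=3: before runs shift becomes 11; next (((0 - base) * (8 - shift)) == (2 - shift)) evaluates to false; next final value 143; after runs shift becomes 11; next (not (((0 - base) * (8 - shift)) != (2 - shift))) evaluates to false; next final value 143; both end at 143.
Every one of the 24 inputs gives matching results.
verdict: equivalent


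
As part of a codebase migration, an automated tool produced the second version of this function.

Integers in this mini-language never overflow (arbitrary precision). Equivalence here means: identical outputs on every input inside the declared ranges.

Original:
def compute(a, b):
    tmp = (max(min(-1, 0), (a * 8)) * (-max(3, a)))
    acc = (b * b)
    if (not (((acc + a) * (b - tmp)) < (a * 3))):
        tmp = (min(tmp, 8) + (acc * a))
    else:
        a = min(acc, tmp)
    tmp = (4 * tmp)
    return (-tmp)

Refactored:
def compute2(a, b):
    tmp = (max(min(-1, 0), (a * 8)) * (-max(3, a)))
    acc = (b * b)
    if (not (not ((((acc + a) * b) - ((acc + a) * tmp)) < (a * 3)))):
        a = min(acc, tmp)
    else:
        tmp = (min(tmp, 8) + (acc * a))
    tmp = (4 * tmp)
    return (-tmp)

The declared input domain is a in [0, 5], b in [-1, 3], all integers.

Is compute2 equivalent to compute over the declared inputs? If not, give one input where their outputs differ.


Equivalent — the differences include boolean connective usage differs; also arithmetic usage differs, yet no declared input distinguishes the two.
Spot check at a=2, b=2 — compute: tmp=-48, then acc=4, then (not (((acc + a) * (b - tmp)) < (a * 3))) is true, then tmp=-40, then tmp=-160, then returns 160. compute2: tmp=-48, then acc=4, then (not (not ((((acc + a) * b) - ((acc + a) * tmp)) < (a * 3)))) is false, then tmp=-40, then tmp=-160, then returns 160. Both give 160.
Across all 30 domain points the two functions coincide.
verdict: equivalent


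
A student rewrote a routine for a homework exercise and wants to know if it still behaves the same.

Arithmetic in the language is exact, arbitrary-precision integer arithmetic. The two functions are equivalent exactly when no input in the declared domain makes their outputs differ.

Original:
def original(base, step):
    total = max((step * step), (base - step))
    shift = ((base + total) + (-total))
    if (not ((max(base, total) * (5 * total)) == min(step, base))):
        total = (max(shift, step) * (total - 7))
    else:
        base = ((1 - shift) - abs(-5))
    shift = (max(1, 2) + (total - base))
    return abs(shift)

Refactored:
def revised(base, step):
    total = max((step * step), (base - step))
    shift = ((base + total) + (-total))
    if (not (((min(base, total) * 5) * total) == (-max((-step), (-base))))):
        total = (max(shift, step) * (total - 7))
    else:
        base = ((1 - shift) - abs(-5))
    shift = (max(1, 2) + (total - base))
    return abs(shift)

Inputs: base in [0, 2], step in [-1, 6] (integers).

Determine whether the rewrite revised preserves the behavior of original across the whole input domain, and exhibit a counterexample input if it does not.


Input base=0, step=1: 4 from original versus 7 from revised.
verdict: not equivalent; witness: base=0, step=1


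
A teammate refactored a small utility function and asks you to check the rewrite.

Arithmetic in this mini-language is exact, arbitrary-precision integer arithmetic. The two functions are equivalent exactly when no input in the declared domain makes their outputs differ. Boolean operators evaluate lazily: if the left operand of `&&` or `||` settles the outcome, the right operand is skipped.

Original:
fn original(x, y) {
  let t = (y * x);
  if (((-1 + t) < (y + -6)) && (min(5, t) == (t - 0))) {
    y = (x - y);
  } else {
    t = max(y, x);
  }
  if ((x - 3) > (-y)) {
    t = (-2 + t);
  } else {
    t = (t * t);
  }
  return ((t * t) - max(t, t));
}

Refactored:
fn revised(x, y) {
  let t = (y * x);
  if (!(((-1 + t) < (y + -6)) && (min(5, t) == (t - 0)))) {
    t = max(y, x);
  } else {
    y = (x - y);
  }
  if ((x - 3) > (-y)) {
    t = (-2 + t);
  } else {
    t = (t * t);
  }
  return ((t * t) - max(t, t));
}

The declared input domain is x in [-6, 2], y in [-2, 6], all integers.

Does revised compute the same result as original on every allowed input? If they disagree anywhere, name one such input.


Changes here: boolean connective usage differs; the full 81-point sweep finds no disagreement.
verdict: equivalent


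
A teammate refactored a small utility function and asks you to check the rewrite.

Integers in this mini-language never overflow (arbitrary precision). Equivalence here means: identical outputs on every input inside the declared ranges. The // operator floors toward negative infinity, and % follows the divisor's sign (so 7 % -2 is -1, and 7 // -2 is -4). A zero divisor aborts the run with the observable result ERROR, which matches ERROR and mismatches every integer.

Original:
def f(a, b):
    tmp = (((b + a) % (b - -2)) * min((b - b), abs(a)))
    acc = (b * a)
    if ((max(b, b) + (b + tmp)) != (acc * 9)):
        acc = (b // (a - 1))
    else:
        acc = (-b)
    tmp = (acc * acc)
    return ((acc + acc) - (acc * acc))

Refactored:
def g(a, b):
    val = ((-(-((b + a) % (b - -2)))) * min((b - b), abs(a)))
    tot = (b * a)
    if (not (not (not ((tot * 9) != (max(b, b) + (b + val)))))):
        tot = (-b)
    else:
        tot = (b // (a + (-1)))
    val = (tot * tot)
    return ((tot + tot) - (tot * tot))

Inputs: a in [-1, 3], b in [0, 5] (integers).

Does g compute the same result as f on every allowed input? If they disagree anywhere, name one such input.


Changes here: arithmetic usage differs; also boolean connective usage differs; also local variable names differ; the full 30-point sweep finds no disagreement.
verdict: equivalent


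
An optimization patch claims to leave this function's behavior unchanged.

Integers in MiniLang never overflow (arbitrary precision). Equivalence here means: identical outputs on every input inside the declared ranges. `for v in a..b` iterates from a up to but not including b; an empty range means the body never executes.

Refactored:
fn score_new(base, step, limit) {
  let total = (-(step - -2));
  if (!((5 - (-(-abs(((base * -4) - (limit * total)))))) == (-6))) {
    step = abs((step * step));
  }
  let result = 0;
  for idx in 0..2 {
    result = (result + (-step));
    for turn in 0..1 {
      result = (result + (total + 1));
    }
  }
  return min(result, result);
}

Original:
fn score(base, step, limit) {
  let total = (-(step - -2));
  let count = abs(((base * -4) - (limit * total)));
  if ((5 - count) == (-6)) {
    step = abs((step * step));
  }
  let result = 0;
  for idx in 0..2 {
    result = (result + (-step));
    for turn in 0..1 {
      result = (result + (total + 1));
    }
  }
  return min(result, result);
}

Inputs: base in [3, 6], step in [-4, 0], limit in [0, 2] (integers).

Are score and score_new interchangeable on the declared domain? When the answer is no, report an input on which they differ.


Evaluate both at base=3, step=-4, limit=0.
score: total := 2 | count := 12 | ((5 - count) == (-6)): false | result := 0 | iter idx=0: | result := 4 | iter turn=0: | result := 7 | iter idx=1: | result := 11 | iter turn=0: | result := 14 | result 14
score_new: total := 2 | (!((5 - (-(-abs(((base * -4) - (limit * total)))))) == (-6))): true | step := 16 | result := 0 | iter idx=0: | result := -16 | iter turn=0: | result := -13 | iter idx=1: | result := -29 | iter turn=0: | result := -26 | result -26
14 against -26: the behavior changed.
verdict: not equivalent; witness: base=3, step=-4, limit=0


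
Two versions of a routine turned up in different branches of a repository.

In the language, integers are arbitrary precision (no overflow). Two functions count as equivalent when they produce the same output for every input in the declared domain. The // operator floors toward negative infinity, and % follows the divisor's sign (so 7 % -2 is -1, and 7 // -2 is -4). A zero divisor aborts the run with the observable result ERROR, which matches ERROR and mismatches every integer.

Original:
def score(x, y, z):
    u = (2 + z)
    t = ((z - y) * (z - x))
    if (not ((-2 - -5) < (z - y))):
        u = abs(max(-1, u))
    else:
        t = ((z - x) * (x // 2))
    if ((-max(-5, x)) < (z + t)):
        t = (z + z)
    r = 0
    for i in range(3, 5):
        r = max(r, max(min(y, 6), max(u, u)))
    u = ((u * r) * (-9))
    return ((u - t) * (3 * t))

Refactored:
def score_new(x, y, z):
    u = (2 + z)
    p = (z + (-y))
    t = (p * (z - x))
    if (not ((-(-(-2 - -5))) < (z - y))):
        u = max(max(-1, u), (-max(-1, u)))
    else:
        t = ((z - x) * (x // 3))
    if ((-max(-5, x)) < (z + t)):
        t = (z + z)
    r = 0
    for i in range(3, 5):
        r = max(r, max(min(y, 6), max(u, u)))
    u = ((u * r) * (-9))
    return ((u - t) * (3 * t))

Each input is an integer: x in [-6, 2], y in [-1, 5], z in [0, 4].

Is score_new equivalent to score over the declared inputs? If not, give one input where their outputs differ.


These are not equivalent — on x=-6, y=-1, z=3 the outputs split (16038 vs 11178).
score: u becomes 5; next t becomes 36; next (not ((-2 - -5) < (z - y))) evaluates to false; next t becomes -27; next ((-max(-5, x)) < (z + t)) evaluates to false; next r becomes 0; next at i=3:; next r becomes 5; next at i=4:; next r becomes 5; next u becomes -225; next final value 16038
score_new: u becomes 5; next p becomes 4; next t becomes 36; next (not ((-(-(-2 - -5))) < (z - y))) evaluates to false; next t becomes -18; next ((-max(-5, x)) < (z + t)) evaluates to false; next r becomes 0; next at i=3:; next r becomes 5; next at i=4:; next r becomes 5; next u becomes -225; next final value 11178
verdict: not equivalent; witness: x=-6, y=-1, z=3


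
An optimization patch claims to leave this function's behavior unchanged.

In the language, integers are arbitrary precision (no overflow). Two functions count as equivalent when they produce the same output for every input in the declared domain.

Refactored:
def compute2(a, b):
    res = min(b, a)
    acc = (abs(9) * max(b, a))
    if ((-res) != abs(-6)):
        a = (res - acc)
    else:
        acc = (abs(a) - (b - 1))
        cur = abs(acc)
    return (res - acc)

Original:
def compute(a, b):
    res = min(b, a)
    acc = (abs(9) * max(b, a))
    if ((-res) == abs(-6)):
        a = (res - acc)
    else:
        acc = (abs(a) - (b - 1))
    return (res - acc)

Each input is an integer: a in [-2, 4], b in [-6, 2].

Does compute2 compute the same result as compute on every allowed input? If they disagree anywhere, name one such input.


Take a=-2, b=-6.
compute: res = -6; acc = -18; ((-res) == abs(-6)) -> true; a = 12; return 12
compute2: res = -6; acc = -18; ((-res) != abs(-6)) -> false; acc = 9; cur = 9; return -15
12 vs -15 — the two versions disagree here.
verdict: not equivalent; witness: a=-2, b=-6


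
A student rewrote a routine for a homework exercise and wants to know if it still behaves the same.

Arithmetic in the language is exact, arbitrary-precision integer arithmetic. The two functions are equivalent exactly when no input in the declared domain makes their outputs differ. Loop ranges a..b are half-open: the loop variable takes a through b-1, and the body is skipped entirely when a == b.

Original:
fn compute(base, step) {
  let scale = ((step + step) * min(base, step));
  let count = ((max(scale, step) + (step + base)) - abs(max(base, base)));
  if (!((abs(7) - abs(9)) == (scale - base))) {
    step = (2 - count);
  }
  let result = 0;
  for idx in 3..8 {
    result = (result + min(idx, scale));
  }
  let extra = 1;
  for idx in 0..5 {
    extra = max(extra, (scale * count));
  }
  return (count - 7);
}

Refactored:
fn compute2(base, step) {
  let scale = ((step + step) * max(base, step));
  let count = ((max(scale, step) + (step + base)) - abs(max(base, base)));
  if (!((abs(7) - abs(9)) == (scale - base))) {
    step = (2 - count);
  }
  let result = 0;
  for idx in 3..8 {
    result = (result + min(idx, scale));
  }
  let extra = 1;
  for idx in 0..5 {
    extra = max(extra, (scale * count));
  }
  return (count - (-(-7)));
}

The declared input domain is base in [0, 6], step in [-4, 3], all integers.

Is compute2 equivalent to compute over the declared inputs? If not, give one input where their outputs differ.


There is a counterexample at base=0, step=-4: 21 on one side, -11 on the other.
compute: scale := 32 | count := 28 | (!((abs(7) - abs(9)) == (scale - base))): true | step := -26 | result := 0 | iter idx=3: | result := 3 | iter idx=4: | result := 7 | iter idx=5: | result := 12 | iter idx=6: | result := 18 | iter idx=7: | result := 25 | extra := 1 | iter idx=0: | extra := 896 | iter idx=1: | extra := 896 | iter idx=2: | extra := 896 | iter idx=3: | extra := 896 | iter idx=4: | extra := 896 | result 21
compute2: scale := 0 | count := -4 | (!((abs(7) - abs(9)) == (scale - base))): true | step := 6 | result := 0 | iter idx=3: | result := 0 | iter idx=4: | result := 0 | iter idx=5: | result := 0 | iter idx=6: | result := 0 | iter idx=7: | result := 0 | extra := 1 | iter idx=0: | extra := 1 | iter idx=1: | extra := 1 | iter idx=2: | extra := 1 | iter idx=3: | extra := 1 | iter idx=4: | extra := 1 | result -11
verdict: not equivalent; witness: base=0, step=-4


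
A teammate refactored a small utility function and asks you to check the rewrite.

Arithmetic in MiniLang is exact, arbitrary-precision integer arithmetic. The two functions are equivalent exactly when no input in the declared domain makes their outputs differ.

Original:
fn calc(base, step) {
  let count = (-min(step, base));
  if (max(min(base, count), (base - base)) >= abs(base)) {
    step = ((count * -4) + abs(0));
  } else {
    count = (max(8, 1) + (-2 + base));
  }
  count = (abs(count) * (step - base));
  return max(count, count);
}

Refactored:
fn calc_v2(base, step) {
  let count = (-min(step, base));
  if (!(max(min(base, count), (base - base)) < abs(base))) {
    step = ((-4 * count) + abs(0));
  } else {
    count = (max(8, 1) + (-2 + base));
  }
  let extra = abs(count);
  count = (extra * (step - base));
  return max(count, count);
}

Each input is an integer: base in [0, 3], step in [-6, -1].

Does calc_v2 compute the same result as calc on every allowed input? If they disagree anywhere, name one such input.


Comparing the listings, the differences include: comparison usage differs, plus statement counts differ, plus local variable names differ, plus boolean connective usage differs.
One worked example (base=3, step=-2) — calc: count = 2; (max(min(base, count), (base - base)) >= abs(base)) -> false; count = 9; count = -45; return -45; calc_v2: count = 2; (!(max(min(base, count), (base - base)) < abs(base))) -> false; count = 9; extra = 9; count = -45; return -45; agreement on -45.
Every one of the 24 inputs gives matching results.
verdict: equivalent


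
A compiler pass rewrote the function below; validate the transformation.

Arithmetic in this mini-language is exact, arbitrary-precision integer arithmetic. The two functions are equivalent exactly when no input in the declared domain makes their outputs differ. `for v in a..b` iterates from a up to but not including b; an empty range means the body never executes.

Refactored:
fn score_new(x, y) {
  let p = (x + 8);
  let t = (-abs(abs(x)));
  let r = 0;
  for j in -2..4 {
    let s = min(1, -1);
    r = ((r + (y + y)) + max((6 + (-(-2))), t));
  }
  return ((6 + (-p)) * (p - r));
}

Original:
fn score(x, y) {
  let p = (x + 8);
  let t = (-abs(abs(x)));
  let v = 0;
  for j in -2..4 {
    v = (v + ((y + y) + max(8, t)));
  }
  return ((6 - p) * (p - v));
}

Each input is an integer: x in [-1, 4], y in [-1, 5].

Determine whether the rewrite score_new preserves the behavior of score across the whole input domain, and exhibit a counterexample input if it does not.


Beyond behavior-preserving changes, the revision adds an assignment to `s` whose value nothing reads; all 42 inputs agree.
verdict: equivalent


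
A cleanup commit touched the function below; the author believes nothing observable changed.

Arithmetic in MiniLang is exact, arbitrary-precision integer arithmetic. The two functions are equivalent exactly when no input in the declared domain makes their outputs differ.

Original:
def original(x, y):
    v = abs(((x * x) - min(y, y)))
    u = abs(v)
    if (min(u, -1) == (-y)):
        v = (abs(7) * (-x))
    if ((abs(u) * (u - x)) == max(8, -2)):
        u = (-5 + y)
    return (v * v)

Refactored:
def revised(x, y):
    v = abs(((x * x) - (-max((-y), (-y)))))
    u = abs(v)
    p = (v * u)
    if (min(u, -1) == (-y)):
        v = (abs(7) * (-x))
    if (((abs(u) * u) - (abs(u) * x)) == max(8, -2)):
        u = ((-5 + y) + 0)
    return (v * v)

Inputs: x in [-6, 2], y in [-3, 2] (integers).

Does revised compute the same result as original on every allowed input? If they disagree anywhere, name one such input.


Side by side, the visible changes include: constant usage differs, plus arithmetic usage differs, plus local variable names differ, plus statement counts differ, plus min/max/abs usage differs.
Tracing x=-2, y=-2: original: v=6, then u=6, then (min(u, -1) == (-y)) is false, then ((abs(u) * (u - x)) == max(8, -2)) is false, then returns 36 | revised: v=6, then u=6, then p=36, then (min(u, -1) == (-y)) is false, then (((abs(u) * u) - (abs(u) * x)) == max(8, -2)) is false, then returns 36 — matching result 36.
Checked all 54 inputs in the declared domain: the outputs agree on every one.
verdict: equivalent


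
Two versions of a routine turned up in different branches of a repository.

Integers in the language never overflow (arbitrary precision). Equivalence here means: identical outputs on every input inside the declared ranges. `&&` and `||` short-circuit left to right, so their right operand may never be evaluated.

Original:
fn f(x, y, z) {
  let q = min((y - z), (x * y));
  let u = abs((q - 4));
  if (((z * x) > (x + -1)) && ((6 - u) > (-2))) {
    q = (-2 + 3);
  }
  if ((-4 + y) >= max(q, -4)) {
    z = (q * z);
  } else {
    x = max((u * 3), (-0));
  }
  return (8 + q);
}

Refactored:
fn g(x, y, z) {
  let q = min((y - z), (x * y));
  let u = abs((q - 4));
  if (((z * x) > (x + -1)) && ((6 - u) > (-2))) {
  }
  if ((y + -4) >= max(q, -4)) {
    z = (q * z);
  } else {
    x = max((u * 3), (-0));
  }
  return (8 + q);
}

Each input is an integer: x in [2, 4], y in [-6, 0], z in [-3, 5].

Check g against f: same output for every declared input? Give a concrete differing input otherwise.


Evaluate both at x=2, y=-1, z=1.
f: q=-2, then u=6, then (((z * x) > (x + -1)) && ((6 - u) > (-2))) is true, then q=1, then ((-4 + y) >= max(q, -4)) is false, then x=18, then returns 9
g: q=-2, then u=6, then (((z * x) > (x + -1)) && ((6 - u) > (-2))) is true, then ((y + -4) >= max(q, -4)) is false, then x=18, then returns 6
9 vs 6 — the two versions disagree here.
verdict: not equivalent; witness: x=2, y=-1, z=1


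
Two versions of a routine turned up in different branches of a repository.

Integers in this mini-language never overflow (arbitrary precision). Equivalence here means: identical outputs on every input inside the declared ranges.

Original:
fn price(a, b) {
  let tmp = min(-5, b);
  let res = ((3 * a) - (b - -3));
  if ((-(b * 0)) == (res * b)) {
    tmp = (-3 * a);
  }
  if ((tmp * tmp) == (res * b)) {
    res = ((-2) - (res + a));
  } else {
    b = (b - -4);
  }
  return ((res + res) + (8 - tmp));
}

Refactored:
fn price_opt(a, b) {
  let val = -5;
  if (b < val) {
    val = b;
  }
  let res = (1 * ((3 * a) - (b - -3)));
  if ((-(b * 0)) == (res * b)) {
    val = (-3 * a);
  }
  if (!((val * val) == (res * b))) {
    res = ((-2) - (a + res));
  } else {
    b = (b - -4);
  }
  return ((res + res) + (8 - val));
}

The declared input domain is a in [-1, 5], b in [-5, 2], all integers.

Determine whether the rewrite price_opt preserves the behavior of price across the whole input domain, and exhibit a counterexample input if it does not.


The rewrite breaks on a=-1, b=-5, where the results are 11 and 13.
price: tmp := -5 | res := -1 | ((-(b * 0)) == (res * b)): false | ((tmp * tmp) == (res * b)): false | b := -1 | result 11
price_opt: val := -5 | (b < val): false | res := -1 | ((-(b * 0)) == (res * b)): false | (!((val * val) == (res * b))): true | res := 0 | result 13
verdict: not equivalent; witness: a=-1, b=-5


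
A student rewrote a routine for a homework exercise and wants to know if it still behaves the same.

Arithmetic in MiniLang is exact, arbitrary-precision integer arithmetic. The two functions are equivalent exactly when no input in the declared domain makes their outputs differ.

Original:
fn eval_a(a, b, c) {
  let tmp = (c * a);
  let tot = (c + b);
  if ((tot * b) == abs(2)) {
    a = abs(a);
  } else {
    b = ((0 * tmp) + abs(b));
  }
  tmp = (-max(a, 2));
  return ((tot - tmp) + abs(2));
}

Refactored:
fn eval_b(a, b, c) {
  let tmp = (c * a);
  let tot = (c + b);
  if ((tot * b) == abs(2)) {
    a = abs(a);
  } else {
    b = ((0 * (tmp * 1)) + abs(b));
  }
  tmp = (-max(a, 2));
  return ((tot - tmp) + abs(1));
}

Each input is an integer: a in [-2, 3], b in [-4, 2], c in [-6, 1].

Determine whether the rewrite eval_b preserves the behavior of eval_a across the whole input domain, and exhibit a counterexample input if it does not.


Try a=-2, b=-4, c=-6.
eval_a: tmp becomes 12; next tot becomes -10; next ((tot * b) == abs(2)) evaluates to false; next b becomes 4; next tmp becomes -2; next final value -6
eval_b: tmp becomes 12; next tot becomes -10; next ((tot * b) == abs(2)) evaluates to false; next b becomes 4; next tmp becomes -2; next final value -7
-6 vs -7 — the two versions disagree here.
verdict: not equivalent; witness: a=-2, b=-4, c=-6


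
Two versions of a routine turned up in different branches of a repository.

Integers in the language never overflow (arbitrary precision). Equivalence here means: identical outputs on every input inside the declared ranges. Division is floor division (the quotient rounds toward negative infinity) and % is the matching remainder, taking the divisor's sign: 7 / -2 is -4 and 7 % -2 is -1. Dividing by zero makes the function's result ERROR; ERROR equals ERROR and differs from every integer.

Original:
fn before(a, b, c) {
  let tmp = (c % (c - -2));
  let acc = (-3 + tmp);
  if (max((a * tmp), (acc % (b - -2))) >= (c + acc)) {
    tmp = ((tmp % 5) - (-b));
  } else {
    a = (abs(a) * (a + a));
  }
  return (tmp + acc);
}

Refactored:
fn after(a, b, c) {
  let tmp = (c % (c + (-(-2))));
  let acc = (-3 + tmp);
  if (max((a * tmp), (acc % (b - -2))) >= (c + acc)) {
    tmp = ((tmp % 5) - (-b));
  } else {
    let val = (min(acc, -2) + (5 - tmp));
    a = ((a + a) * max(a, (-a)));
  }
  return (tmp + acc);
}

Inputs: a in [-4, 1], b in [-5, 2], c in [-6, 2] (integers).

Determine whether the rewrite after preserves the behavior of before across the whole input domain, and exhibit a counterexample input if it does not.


Equivalent. Among the additions is an assignment to `val` whose value nothing reads, and its value is discarded.
An exhaustive pass over the 432 declared inputs shows identical outputs.
One worked example (a=-4, b=1, c=1) — before: tmp becomes 1; next acc becomes -2; next (max((a * tmp), (acc % (b - -2))) >= (c + acc)) evaluates to true; next tmp becomes 2; next final value 0; after: tmp becomes 1; next acc becomes -2; next (max((a * tmp), (acc % (b - -2))) >= (c + acc)) evaluates to true; next tmp becomes 2; next final value 0; agreement on 0.
verdict: equivalent


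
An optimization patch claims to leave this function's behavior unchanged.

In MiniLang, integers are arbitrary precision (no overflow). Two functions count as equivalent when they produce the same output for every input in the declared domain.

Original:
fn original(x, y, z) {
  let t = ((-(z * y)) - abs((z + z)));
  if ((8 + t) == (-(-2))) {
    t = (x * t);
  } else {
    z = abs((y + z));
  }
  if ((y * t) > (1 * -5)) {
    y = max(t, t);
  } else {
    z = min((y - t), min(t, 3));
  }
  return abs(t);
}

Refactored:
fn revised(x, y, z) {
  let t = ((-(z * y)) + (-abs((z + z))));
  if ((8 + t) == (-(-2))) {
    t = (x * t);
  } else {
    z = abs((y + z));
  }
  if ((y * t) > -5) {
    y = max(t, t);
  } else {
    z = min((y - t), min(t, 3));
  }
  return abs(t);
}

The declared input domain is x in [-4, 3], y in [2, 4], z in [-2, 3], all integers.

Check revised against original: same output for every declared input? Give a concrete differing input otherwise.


Changes here: constant usage differs; and arithmetic usage differs; the full 144-point sweep finds no disagreement.
verdict: equivalent


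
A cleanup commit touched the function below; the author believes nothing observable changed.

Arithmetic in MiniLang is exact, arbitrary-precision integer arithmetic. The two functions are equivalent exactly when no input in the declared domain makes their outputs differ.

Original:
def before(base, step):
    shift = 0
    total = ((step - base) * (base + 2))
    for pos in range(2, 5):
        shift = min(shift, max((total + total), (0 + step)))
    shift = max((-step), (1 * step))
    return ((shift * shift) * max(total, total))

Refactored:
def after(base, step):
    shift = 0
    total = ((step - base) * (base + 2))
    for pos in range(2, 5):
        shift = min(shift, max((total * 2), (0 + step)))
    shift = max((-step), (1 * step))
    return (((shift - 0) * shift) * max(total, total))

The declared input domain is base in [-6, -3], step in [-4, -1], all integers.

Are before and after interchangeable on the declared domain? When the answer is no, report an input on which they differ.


Reading the diff, among the changes: constant usage differs; also arithmetic usage differs.
As a probe, take base=-6, step=-1: before runs shift becomes 0; next total becomes -20; next at pos=2:; next shift becomes -1; next at pos=3:; next shift becomes -1; next at pos=4:; next shift becomes -1; next shift becomes 1; next final value -20; after runs shift becomes 0; next total becomes -20; next at pos=2:; next shift becomes -1; next at pos=3:; next shift becomes -1; next at pos=4:; next shift becomes -1; next shift becomes 1; next final value -20; both end at -20.
Checked all 16 inputs in the declared domain: the outputs agree on every one.
verdict: equivalent


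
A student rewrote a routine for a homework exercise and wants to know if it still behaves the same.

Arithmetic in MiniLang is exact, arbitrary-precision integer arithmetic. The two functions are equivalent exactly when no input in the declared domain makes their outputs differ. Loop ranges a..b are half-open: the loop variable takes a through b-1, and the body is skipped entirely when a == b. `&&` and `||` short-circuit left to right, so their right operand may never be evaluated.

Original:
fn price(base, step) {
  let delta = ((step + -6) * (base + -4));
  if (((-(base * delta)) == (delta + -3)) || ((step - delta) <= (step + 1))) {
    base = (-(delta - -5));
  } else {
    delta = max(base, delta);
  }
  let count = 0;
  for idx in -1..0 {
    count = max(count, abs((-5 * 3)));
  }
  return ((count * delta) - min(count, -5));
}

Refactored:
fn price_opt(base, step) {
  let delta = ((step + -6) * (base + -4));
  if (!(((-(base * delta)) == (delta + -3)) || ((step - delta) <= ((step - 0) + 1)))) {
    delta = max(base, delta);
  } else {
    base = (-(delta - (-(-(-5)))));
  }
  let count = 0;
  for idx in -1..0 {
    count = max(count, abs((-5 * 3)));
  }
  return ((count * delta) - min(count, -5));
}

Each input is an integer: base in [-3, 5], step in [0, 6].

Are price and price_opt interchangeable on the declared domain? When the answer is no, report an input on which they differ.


This is a faithful refactor — arithmetic usage differs; constant usage differs; boolean connective usage differs, but the computed results match everywhere.
Tracing base=0, step=4: price: delta := 8 | (((-(base * delta)) == (delta + -3)) || ((step - delta) <= (step + 1))): true | base := -13 | count := 0 | iter idx=-1: | count := 15 | result 125 | price_opt: delta := 8 | (!(((-(base * delta)) == (delta + -3)) || ((step - delta) <= ((step - 0) + 1)))): false | base := -13 | count := 0 | iter idx=-1: | count := 15 | result 125 — matching result 125.
Every one of the 63 inputs gives matching results.
verdict: equivalent


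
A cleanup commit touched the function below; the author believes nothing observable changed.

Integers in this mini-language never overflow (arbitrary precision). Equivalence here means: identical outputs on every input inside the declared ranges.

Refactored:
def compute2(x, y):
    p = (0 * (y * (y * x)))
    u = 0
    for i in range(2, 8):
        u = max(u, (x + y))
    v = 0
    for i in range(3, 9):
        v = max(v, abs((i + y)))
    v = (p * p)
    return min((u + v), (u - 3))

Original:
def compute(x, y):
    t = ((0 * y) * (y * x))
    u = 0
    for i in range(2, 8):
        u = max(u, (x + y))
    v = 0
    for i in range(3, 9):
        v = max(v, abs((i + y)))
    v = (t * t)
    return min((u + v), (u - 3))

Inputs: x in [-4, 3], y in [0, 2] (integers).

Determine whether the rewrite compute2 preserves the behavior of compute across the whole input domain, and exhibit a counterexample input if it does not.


The two are interchangeable: local variable names differ, and every declared input agrees.
One worked example (x=2, y=2) — compute: t becomes 0; next u becomes 0; next at i=2:; next u becomes 4; next at i=3:; next u becomes 4; next at i=4:; next u becomes 4; next at i=5:; next u becomes 4; next at i=6:; next u becomes 4; next at i=7:; next u becomes 4; next v becomes 0; next at i=3:; next v becomes 5; next at i=4:; next v becomes 6; next at i=5:; next v becomes 7; next at i=6:; next v becomes 8; next at i=7:; next v becomes 9; next at i=8:; next v becomes 10; next v becomes 0; next final value 1; compute2: p becomes 0; next u becomes 0; next at i=2:; next u becomes 4; next at i=3:; next u becomes 4; next at i=4:; next u becomes 4; next at i=5:; next u becomes 4; next at i=6:; next u becomes 4; next at i=7:; next u becomes 4; next v becomes 0; next at i=3:; next v becomes 5; next at i=4:; next v becomes 6; next at i=5:; next v becomes 7; next at i=6:; next v becomes 8; next at i=7:; next v becomes 9; next at i=8:; next v becomes 10; next v becomes 0; next final value 1; agreement on 1.
Across all 24 domain points the two functions coincide.
verdict: equivalent


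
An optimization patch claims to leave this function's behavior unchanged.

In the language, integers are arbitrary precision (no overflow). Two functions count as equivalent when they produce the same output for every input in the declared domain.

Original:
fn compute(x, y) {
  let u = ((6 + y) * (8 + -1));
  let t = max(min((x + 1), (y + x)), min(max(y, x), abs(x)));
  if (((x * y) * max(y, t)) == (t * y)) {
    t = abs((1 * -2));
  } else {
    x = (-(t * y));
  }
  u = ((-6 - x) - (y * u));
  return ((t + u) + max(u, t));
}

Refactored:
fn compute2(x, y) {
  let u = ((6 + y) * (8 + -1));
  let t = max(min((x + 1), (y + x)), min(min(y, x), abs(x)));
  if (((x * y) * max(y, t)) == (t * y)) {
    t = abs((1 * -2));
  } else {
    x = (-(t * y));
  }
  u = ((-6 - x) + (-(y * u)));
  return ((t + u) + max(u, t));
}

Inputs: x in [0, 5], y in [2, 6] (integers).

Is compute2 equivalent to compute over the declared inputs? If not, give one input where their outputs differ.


Although `max(y, x)` became `min(y, x)`, no input in the stated domain can expose it; all 30 inputs agree.
verdict: equivalent


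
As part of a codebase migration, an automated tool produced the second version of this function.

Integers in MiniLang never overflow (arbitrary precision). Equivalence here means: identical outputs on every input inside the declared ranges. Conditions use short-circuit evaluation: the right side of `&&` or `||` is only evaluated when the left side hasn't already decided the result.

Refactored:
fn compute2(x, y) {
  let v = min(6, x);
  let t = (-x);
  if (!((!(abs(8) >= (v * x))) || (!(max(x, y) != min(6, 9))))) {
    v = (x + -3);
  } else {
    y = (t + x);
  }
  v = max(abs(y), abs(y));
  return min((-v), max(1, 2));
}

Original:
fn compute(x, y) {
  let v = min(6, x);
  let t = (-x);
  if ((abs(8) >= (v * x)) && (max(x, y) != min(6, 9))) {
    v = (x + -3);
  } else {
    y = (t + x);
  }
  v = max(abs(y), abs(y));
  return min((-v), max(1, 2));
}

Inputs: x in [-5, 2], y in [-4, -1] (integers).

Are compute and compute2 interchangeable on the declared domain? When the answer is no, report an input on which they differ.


Reading the diff, among the changes: boolean connective usage differs.
Tracing x=-4, y=-4: compute: v = -4; t = 4; ((abs(8) >= (v * x)) && (max(x, y) != min(6, 9))) -> false; y = 0; v = 0; return 0 | compute2: v = -4; t = 4; (!((!(abs(8) >= (v * x))) || (!(max(x, y) != min(6, 9))))) -> false; y = 0; v = 0; return 0 — matching result 0.
Every one of the 32 inputs gives matching results.
verdict: equivalent


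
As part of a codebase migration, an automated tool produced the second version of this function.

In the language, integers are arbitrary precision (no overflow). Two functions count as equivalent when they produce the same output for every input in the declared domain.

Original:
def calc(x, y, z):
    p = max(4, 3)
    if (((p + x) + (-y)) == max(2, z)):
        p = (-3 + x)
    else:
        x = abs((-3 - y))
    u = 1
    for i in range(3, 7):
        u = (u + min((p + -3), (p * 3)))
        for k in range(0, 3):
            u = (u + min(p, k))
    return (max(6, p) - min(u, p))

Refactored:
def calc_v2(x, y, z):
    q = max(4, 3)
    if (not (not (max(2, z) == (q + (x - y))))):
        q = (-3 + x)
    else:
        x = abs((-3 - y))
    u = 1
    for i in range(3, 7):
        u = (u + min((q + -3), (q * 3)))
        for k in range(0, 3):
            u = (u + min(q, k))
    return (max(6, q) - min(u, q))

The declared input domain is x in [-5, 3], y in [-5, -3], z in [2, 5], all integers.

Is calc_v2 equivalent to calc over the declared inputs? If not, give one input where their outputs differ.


Comparing the listings, the differences include: local variable names differ; and boolean connective usage differs; and arithmetic usage differs.
One worked example (x=3, y=-3, z=4) — calc: p := 4 | (((p + x) + (-y)) == max(2, z)): false | x := 0 | u := 1 | iter i=3: | u := 2 | iter k=0: | u := 2 | iter k=1: | u := 3 | iter k=2: | u := 5 | iter i=4: | u := 6 | iter k=0: | u := 6 | iter k=1: | u := 7 | iter k=2: | u := 9 | iter i=5: | u := 10 | iter k=0: | u := 10 | iter k=1: | u := 11 | iter k=2: | u := 13 | iter i=6: | u := 14 | iter k=0: | u := 14 | iter k=1: | u := 15 | iter k=2: | u := 17 | result 2; calc_v2: q := 4 | (not (not (max(2, z) == (q + (x - y))))): false | x := 0 | u := 1 | iter i=3: | u := 2 | iter k=0: | u := 2 | iter k=1: | u := 3 | iter k=2: | u := 5 | iter i=4: | u := 6 | iter k=0: | u := 6 | iter k=1: | u := 7 | iter k=2: | u := 9 | iter i=5: | u := 10 | iter k=0: | u := 10 | iter k=1: | u := 11 | iter k=2: | u := 13 | iter i=6: | u := 14 | iter k=0: | u := 14 | iter k=1: | u := 15 | iter k=2: | u := 17 | result 2; agreement on 2.
An exhaustive pass over the 108 declared inputs shows identical outputs.
verdict: equivalent
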